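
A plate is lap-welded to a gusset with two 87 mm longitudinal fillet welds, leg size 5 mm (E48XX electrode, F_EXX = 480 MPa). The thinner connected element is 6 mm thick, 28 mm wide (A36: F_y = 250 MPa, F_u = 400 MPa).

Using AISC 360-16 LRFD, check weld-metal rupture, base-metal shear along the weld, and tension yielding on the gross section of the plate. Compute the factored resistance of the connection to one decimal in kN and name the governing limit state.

Weld metal: throat = 0.707×5 = 3.535 mm, L = 2×87 = 174 mm. φR_n = 0.75 × 0.6 × 480 × 3.535 × 174 = 132.9 kN.
Base metal shear (6 mm plate): yield φR_n = 1.0×0.6×250×6×174 = 156.6 kN; rupture φR_n = 0.75×0.6×400×6×174 = 187.9 kN; take 156.6 kN (yield).
Tension yield (gross): A_g = 28×6 = 168 mm². φR_n = 0.90 × 250 × 168 = 37.8 kN.
Governing: min(132.9, 156.6, 37.8) = 37.8 kN → gross-section yield.

37.8 kN (gross-section yield governs)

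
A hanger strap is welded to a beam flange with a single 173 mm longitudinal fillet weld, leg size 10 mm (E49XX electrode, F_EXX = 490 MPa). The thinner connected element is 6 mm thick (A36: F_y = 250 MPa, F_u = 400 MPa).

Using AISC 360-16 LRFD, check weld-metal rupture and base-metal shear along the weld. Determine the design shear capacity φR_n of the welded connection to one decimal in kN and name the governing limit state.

Weld metal: throat = 0.707×10 = 7.07 mm, L = 173 mm. φR_n = 0.75 × 0.6 × 490 × 7.07 × 173 = 269.7 kN.
Base metal shear (6 mm plate): yield φR_n = 1.0×0.6×250×6×173 = 155.7 kN; rupture φR_n = 0.75×0.6×400×6×173 = 186.8 kN; take 155.7 kN (yield).
Governing: min(269.7, 155.7) = 155.7 kN → base-metal shear.

155.7 kN (base-metal shear governs)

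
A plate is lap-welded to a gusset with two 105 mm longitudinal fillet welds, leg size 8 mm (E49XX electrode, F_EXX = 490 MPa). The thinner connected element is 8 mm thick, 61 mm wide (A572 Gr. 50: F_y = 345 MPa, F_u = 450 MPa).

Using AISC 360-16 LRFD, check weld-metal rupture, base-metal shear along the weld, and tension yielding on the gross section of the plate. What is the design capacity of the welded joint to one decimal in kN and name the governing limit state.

Weld metal: throat = 0.707×8 = 5.656 mm, L = 2×105 = 210 mm. φR_n = 0.75 × 0.6 × 490 × 5.656 × 210 = 261.9 kN.
Base metal shear (8 mm plate): yield φR_n = 1.0×0.6×345×8×210 = 347.8 kN; rupture φR_n = 0.75×0.6×450×8×210 = 340.2 kN; take 340.2 kN (rupture).
Tension yield (gross): A_g = 61×8 = 488 mm². φR_n = 0.90 × 345 × 488 = 151.5 kN.
Governing: min(261.9, 340.2, 151.5) = 151.5 kN → gross-section yield.

151.5 kN (gross-section yield governs)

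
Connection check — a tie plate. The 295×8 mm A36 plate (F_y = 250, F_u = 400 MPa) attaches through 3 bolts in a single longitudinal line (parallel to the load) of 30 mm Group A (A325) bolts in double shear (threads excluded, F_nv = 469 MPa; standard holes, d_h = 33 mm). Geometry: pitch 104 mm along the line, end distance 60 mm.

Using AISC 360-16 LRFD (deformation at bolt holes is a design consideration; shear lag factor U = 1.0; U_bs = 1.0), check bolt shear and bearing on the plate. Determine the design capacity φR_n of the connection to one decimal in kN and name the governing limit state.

470.9 kN (bearing governs)

Bolt shear: A_b = π(30)²/4 = 706.86 mm². φR_n = 0.75 × 469 × 706.86 × 3 × 2 = 1491.8 kN.
Bearing (8 mm plate, F_u = 400 MPa): end bolts L_c = 60 − 33/2 = 43.5, R_n = min(1.2×43.5×8×400, 2.4×30×8×400) = 167.04 kN/bolt; interior L_c = 104 − 33 = 71, R_n = 230.4 kN/bolt. φR_n = 0.75 × (1×167.04 + 2×230.4) = 470.9 kN.
Governing: min(1491.8, 470.9) = 470.9 kN → bearing.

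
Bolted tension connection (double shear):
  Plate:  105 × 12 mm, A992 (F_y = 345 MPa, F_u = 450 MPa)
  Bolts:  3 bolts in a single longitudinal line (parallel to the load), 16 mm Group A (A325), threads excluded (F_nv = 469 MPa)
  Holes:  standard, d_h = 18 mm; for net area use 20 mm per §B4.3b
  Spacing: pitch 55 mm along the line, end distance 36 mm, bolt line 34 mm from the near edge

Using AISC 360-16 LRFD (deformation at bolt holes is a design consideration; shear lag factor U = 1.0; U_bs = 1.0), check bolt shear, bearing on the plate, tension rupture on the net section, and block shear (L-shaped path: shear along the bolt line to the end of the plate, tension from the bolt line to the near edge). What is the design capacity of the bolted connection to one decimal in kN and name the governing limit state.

330.5 kN (block shear governs)

Bolt shear: A_b = π(16)²/4 = 201.06 mm². φR_n = 0.75 × 469 × 201.06 × 3 × 2 = 424.3 kN.
Bearing (12 mm plate, F_u = 450 MPa): end bolts L_c = 36 − 18/2 = 27, R_n = min(1.2×27×12×450, 2.4×16×12×450) = 174.96 kN/bolt; interior L_c = 55 − 18 = 37, R_n = 207.36 kN/bolt. φR_n = 0.75 × (1×174.96 + 2×207.36) = 442.3 kN.
Tension rupture (net): A_n = (105 − 1×20)×12 = 1020 mm² (U = 1.0, A_e = A_n). φR_n = 0.75 × 450 × 1020 = 344.3 kN.
Block shear: shear path 1×[36+2×55] = 1×146 mm, A_gv = 1752, A_nv = 1×(146 − 2.5×20)×12 = 1152 mm²; tension to near edge: (34 − 0.5×20)×12 = 288 mm². R_n = min(0.6×450×1152, 0.6×345×1752) + 1.0×450×288 = min(311.04, 362.66) + 129.6 = 440.64 kN. φR_n = 0.75 × 440.64 = 330.5 kN.
Governing: min(424.3, 442.3, 344.3, 330.5) = 330.5 kN → block shear.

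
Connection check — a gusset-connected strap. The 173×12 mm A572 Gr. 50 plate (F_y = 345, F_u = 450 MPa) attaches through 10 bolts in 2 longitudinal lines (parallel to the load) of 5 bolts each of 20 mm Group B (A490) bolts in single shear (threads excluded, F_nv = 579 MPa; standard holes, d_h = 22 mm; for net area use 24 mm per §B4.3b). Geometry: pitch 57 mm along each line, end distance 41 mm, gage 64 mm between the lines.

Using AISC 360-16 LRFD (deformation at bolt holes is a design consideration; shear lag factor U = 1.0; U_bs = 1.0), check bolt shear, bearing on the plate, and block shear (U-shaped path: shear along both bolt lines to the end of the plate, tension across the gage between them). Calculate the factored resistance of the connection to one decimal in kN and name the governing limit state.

Bolt shear: A_b = π(20)²/4 = 314.16 mm². φR_n = 0.75 × 579 × 314.16 × 10 × 1 = 1364.2 kN.
Bearing (12 mm plate, F_u = 450 MPa): end bolts L_c = 41 − 22/2 = 30, R_n = min(1.2×30×12×450, 2.4×20×12×450) = 194.4 kN/bolt; interior L_c = 57 − 22 = 35, R_n = 226.8 kN/bolt. φR_n = 0.75 × (2×194.4 + 8×226.8) = 1652.4 kN.
Block shear: shear path 2×[41+4×57] = 2×269 mm, A_gv = 6456, A_nv = 2×(269 − 4.5×24)×12 = 3864 mm²; tension across gage: (64 − 1×24)×12 = 480 mm². R_n = min(0.6×450×3864, 0.6×345×6456) + 1.0×450×480 = min(1043.3, 1336.4) + 216 = 1259.3 kN. φR_n = 0.75 × 1259.3 = 944.5 kN.
Governing: min(1364.2, 1652.4, 944.5) = 944.5 kN → block shear.

944.5 kN (block shear governs)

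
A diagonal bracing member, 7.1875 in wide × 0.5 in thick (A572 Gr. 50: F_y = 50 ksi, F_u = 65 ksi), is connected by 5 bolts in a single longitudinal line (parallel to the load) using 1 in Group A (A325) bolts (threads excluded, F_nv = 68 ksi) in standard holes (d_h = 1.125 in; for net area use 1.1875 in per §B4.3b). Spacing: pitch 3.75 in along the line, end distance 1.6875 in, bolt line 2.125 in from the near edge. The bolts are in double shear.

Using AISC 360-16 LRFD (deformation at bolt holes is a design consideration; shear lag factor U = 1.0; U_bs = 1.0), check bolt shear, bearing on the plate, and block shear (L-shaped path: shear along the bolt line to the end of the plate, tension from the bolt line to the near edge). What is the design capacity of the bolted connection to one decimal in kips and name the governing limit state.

203.2 kips (block shear governs)

Bolt shear: A_b = π(1)²/4 = 0.7854 in². φR_n = 0.75 × 68 × 0.7854 × 5 × 2 = 400.6 kips.
Bearing (0.5 in plate, F_u = 65 ksi): end bolts L_c = 1.6875 − 1.125/2 = 1.125, R_n = min(1.2×1.125×0.5×65, 2.4×1×0.5×65) = 43.875 kips/bolt; interior L_c = 3.75 − 1.125 = 2.625, R_n = 78 kips/bolt. φR_n = 0.75 × (1×43.875 + 4×78) = 266.9 kips.
Block shear: shear path 1×[1.6875+4×3.75] = 1×16.6875 in, A_gv = 8.3438, A_nv = 1×(16.6875 − 4.5×1.1875)×0.5 = 5.6719 in²; tension to near edge: (2.125 − 0.5×1.1875)×0.5 = 0.76563 in². R_n = min(0.6×65×5.6719, 0.6×50×8.3438) + 1.0×65×0.76563 = min(221.2, 250.31) + 49.766 = 270.97 kips. φR_n = 0.75 × 270.97 = 203.2 kips.
Governing: min(400.6, 266.9, 203.2) = 203.2 kips → block shear.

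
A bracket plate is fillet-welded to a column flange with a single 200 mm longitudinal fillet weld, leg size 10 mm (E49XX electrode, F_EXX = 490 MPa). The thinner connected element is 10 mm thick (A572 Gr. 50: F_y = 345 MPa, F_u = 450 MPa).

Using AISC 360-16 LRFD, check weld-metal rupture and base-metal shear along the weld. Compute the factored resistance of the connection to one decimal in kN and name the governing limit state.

311.8 kN (weld metal governs)

Weld metal: throat = 0.707×10 = 7.07 mm, L = 200 mm. φR_n = 0.75 × 0.6 × 490 × 7.07 × 200 = 311.8 kN.
Base metal shear (10 mm plate): yield φR_n = 1.0×0.6×345×10×200 = 414.0 kN; rupture φR_n = 0.75×0.6×450×10×200 = 405.0 kN; take 405.0 kN (rupture).
Governing: min(311.8, 405.0) = 311.8 kN → weld metal.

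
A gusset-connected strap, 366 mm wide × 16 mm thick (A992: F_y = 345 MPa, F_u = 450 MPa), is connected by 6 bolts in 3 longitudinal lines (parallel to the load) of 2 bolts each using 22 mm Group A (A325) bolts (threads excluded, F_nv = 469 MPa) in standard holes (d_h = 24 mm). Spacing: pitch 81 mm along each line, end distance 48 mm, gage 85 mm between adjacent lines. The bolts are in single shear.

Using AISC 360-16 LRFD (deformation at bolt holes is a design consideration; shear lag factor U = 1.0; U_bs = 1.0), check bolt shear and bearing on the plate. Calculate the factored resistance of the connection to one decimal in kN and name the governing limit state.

802.3 kN (bolt shear governs)

Bolt shear: A_b = π(22)²/4 = 380.13 mm². φR_n = 0.75 × 469 × 380.13 × 6 × 1 = 802.3 kN.
Bearing (16 mm plate, F_u = 450 MPa): end bolts L_c = 48 − 24/2 = 36, R_n = min(1.2×36×16×450, 2.4×22×16×450) = 311.04 kN/bolt; interior L_c = 81 − 24 = 57, R_n = 380.16 kN/bolt. φR_n = 0.75 × (3×311.04 + 3×380.16) = 1555.2 kN.
Governing: min(802.3, 1555.2) = 802.3 kN → bolt shear.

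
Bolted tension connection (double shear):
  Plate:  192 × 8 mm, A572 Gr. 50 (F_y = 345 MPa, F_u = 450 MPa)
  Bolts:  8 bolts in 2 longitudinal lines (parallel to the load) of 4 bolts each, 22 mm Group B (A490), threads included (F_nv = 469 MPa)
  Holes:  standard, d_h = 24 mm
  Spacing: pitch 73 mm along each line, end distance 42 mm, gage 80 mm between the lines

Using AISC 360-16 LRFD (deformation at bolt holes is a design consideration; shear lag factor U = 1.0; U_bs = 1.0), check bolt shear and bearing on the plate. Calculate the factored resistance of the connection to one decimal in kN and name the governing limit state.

Bolt shear: A_b = π(22)²/4 = 380.13 mm². φR_n = 0.75 × 469 × 380.13 × 8 × 2 = 2139.4 kN.
Bearing (8 mm plate, F_u = 450 MPa): end bolts L_c = 42 − 24/2 = 30, R_n = min(1.2×30×8×450, 2.4×22×8×450) = 129.6 kN/bolt; interior L_c = 73 − 24 = 49, R_n = 190.08 kN/bolt. φR_n = 0.75 × (2×129.6 + 6×190.08) = 1049.8 kN.
Governing: min(2139.4, 1049.8) = 1049.8 kN → bearing.

1049.8 kN (bearing governs)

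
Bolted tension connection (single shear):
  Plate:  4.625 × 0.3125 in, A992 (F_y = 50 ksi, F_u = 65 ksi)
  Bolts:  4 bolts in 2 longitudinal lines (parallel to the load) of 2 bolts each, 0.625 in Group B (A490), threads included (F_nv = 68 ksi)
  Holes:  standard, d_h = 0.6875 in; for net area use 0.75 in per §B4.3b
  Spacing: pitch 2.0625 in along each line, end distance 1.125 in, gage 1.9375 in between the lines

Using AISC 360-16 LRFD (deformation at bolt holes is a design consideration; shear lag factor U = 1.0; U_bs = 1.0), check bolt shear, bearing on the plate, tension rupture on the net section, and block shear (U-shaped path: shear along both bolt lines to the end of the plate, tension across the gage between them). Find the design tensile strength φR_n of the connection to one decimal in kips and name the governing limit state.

47.6 kips (net-section rupture governs)

Bolt shear: A_b = π(0.625)²/4 = 0.3068 in². φR_n = 0.75 × 68 × 0.3068 × 4 × 1 = 62.6 kips.
Bearing (0.3125 in plate, F_u = 65 ksi): end bolts L_c = 1.125 − 0.6875/2 = 0.78125, R_n = min(1.2×0.78125×0.3125×65, 2.4×0.625×0.3125×65) = 19.043 kips/bolt; interior L_c = 2.0625 − 0.6875 = 1.375, R_n = 30.469 kips/bolt. φR_n = 0.75 × (2×19.043 + 2×30.469) = 74.3 kips.
Tension rupture (net): A_n = (4.625 − 2×0.75)×0.3125 = 0.97656 in² (U = 1.0, A_e = A_n). φR_n = 0.75 × 65 × 0.97656 = 47.6 kips.
Block shear: shear path 2×[1.125+1×2.0625] = 2×3.1875 in, A_gv = 1.9922, A_nv = 2×(3.1875 − 1.5×0.75)×0.3125 = 1.2891 in²; tension across gage: (1.9375 − 1×0.75)×0.3125 = 0.37109 in². R_n = min(0.6×65×1.2891, 0.6×50×1.9922) + 1.0×65×0.37109 = min(50.275, 59.766) + 24.121 = 74.396 kips. φR_n = 0.75 × 74.396 = 55.8 kips.
Governing: min(62.6, 74.3, 47.6, 55.8) = 47.6 kips → net-section rupture.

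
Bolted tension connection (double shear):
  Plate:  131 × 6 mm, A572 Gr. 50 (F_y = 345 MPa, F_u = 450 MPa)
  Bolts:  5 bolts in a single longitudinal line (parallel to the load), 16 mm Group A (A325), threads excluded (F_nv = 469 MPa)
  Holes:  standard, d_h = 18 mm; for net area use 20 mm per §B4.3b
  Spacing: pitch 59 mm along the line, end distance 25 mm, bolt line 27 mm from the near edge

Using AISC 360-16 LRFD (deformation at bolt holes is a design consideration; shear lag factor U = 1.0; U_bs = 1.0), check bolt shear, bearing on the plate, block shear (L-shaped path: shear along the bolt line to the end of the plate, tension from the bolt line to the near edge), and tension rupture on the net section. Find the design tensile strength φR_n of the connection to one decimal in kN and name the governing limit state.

Bolt shear: A_b = π(16)²/4 = 201.06 mm². φR_n = 0.75 × 469 × 201.06 × 5 × 2 = 707.2 kN.
Bearing (6 mm plate, F_u = 450 MPa): end bolts L_c = 25 − 18/2 = 16, R_n = min(1.2×16×6×450, 2.4×16×6×450) = 51.84 kN/bolt; interior L_c = 59 − 18 = 41, R_n = 103.68 kN/bolt. φR_n = 0.75 × (1×51.84 + 4×103.68) = 349.9 kN.
Block shear: shear path 1×[25+4×59] = 1×261 mm, A_gv = 1566, A_nv = 1×(261 − 4.5×20)×6 = 1026 mm²; tension to near edge: (27 − 0.5×20)×6 = 102 mm². R_n = min(0.6×450×1026, 0.6×345×1566) + 1.0×450×102 = min(277.02, 324.16) + 45.9 = 322.92 kN. φR_n = 0.75 × 322.92 = 242.2 kN.
Tension rupture (net): A_n = (131 − 1×20)×6 = 666 mm² (U = 1.0, A_e = A_n). φR_n = 0.75 × 450 × 666 = 224.8 kN.
Governing: min(707.2, 349.9, 242.2, 224.8) = 224.8 kN → net-section rupture.

224.8 kN (net-section rupture governs)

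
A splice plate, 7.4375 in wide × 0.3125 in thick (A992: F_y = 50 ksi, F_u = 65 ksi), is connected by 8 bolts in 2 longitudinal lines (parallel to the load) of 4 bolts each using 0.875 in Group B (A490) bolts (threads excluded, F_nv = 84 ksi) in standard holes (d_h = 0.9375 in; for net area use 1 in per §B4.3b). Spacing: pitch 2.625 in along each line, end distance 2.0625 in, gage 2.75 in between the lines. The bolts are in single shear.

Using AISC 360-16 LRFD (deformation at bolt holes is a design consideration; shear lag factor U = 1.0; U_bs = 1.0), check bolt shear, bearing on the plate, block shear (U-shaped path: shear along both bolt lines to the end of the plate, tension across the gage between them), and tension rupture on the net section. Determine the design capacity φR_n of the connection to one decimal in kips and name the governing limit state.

Bolt shear: A_b = π(0.875)²/4 = 0.60132 in². φR_n = 0.75 × 84 × 0.60132 × 8 × 1 = 303.1 kips.
Bearing (0.3125 in plate, F_u = 65 ksi): end bolts L_c = 2.0625 − 0.9375/2 = 1.59375, R_n = min(1.2×1.59375×0.3125×65, 2.4×0.875×0.3125×65) = 38.848 kips/bolt; interior L_c = 2.625 − 0.9375 = 1.6875, R_n = 41.133 kips/bolt. φR_n = 0.75 × (2×38.848 + 6×41.133) = 243.4 kips.
Block shear: shear path 2×[2.0625+3×2.625] = 2×9.9375 in, A_gv = 6.2109, A_nv = 2×(9.9375 − 3.5×1)×0.3125 = 4.0234 in²; tension across gage: (2.75 − 1×1)×0.3125 = 0.54688 in². R_n = min(0.6×65×4.0234, 0.6×50×6.2109) + 1.0×65×0.54688 = min(156.91, 186.33) + 35.547 = 192.46 kips. φR_n = 0.75 × 192.46 = 144.3 kips.
Tension rupture (net): A_n = (7.4375 − 2×1)×0.3125 = 1.6992 in² (U = 1.0, A_e = A_n). φR_n = 0.75 × 65 × 1.6992 = 82.8 kips.
Governing: min(303.1, 243.4, 144.3, 82.8) = 82.8 kips → net-section rupture.

82.8 kips (net-section rupture governs)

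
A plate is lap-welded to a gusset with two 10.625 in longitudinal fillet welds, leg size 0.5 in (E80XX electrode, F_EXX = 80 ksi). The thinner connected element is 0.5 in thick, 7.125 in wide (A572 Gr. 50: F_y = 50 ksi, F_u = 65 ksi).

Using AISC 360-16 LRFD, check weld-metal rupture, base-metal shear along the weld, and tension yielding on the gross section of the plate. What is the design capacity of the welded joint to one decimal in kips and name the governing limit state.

Weld metal: throat = 0.707×0.5 = 0.3535 in, L = 2×10.625 = 21.25 in. φR_n = 0.75 × 0.6 × 80 × 0.3535 × 21.25 = 270.4 kips.
Base metal shear (0.5 in plate): yield φR_n = 1.0×0.6×50×0.5×21.25 = 318.8 kips; rupture φR_n = 0.75×0.6×65×0.5×21.25 = 310.8 kips; take 310.8 kips (rupture).
Tension yield (gross): A_g = 7.125×0.5 = 3.5625 in². φR_n = 0.90 × 50 × 3.5625 = 160.3 kips.
Governing: min(270.4, 310.8, 160.3) = 160.3 kips → gross-section yield.

160.3 kips (gross-section yield governs)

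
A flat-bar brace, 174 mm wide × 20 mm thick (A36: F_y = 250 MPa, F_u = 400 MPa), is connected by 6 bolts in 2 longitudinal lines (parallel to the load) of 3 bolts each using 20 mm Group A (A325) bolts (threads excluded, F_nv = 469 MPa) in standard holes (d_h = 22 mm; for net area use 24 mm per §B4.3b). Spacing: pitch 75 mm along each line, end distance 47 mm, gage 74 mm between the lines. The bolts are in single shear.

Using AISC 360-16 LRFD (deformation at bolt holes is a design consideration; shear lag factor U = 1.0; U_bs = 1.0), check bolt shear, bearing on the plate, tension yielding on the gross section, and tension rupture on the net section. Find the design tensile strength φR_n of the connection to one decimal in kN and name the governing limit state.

663.0 kN (bolt shear governs)

Bolt shear: A_b = π(20)²/4 = 314.16 mm². φR_n = 0.75 × 469 × 314.16 × 6 × 1 = 663.0 kN.
Bearing (20 mm plate, F_u = 400 MPa): end bolts L_c = 47 − 22/2 = 36, R_n = min(1.2×36×20×400, 2.4×20×20×400) = 345.6 kN/bolt; interior L_c = 75 − 22 = 53, R_n = 384 kN/bolt. φR_n = 0.75 × (2×345.6 + 4×384) = 1670.4 kN.
Tension yield (gross): A_g = 174×20 = 3480 mm². φR_n = 0.90 × 250 × 3480 = 783.0 kN.
Tension rupture (net): A_n = (174 − 2×24)×20 = 2520 mm² (U = 1.0, A_e = A_n). φR_n = 0.75 × 400 × 2520 = 756.0 kN.
Governing: min(663.0, 1670.4, 783.0, 756.0) = 663.0 kN → bolt shear.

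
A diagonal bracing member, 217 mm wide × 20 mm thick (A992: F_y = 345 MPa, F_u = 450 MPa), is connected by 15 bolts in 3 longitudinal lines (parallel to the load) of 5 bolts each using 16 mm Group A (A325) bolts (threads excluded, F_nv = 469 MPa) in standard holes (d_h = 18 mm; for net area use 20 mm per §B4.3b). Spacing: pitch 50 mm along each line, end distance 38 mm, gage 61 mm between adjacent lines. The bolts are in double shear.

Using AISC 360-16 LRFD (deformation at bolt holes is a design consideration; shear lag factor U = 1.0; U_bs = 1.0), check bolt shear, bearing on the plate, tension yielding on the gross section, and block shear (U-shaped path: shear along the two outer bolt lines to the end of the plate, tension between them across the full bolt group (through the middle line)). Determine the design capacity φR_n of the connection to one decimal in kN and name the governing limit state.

Bolt shear: A_b = π(16)²/4 = 201.06 mm². φR_n = 0.75 × 469 × 201.06 × 15 × 2 = 2121.7 kN.
Bearing (20 mm plate, F_u = 450 MPa): end bolts L_c = 38 − 18/2 = 29, R_n = min(1.2×29×20×450, 2.4×16×20×450) = 313.2 kN/bolt; interior L_c = 50 − 18 = 32, R_n = 345.6 kN/bolt. φR_n = 0.75 × (3×313.2 + 12×345.6) = 3815.1 kN.
Tension yield (gross): A_g = 217×20 = 4340 mm². φR_n = 0.90 × 345 × 4340 = 1347.6 kN.
Block shear: shear path 2×[38+4×50] = 2×238 mm, A_gv = 9520, A_nv = 2×(238 − 4.5×20)×20 = 5920 mm²; tension across gage: (122 − 2×20)×20 = 1640 mm². R_n = min(0.6×450×5920, 0.6×345×9520) + 1.0×450×1640 = min(1598.4, 1970.6) + 738 = 2336.4 kN. φR_n = 0.75 × 2336.4 = 1752.3 kN.
Governing: min(2121.7, 3815.1, 1347.6, 1752.3) = 1347.6 kN → gross-section yield.

1347.6 kN (gross-section yield governs)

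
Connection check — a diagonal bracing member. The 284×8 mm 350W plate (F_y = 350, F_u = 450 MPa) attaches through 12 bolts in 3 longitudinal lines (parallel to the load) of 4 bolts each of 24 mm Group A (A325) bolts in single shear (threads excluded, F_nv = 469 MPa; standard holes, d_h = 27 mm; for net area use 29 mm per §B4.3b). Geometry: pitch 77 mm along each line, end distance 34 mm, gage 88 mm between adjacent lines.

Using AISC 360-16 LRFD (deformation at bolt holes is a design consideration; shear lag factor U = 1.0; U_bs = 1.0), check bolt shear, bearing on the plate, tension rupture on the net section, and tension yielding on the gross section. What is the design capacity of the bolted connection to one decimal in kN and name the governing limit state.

Bolt shear: A_b = π(24)²/4 = 452.39 mm². φR_n = 0.75 × 469 × 452.39 × 12 × 1 = 1909.5 kN.
Bearing (8 mm plate, F_u = 450 MPa): end bolts L_c = 34 − 27/2 = 20.5, R_n = min(1.2×20.5×8×450, 2.4×24×8×450) = 88.56 kN/bolt; interior L_c = 77 − 27 = 50, R_n = 207.36 kN/bolt. φR_n = 0.75 × (3×88.56 + 9×207.36) = 1598.9 kN.
Tension rupture (net): A_n = (284 − 3×29)×8 = 1576 mm² (U = 1.0, A_e = A_n). φR_n = 0.75 × 450 × 1576 = 531.9 kN.
Tension yield (gross): A_g = 284×8 = 2272 mm². φR_n = 0.90 × 350 × 2272 = 715.7 kN.
Governing: min(1909.5, 1598.9, 531.9, 715.7) = 531.9 kN → net-section rupture.

531.9 kN (net-section rupture governs)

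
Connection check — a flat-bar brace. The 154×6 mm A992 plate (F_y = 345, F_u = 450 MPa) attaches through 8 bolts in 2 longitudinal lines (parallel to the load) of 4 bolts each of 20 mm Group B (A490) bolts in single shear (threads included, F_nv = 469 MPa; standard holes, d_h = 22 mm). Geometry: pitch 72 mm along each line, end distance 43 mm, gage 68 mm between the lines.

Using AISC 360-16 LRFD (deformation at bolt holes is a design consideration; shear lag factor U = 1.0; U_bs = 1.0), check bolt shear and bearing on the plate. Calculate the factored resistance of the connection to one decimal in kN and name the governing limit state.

Bolt shear: A_b = π(20)²/4 = 314.16 mm². φR_n = 0.75 × 469 × 314.16 × 8 × 1 = 884.0 kN.
Bearing (6 mm plate, F_u = 450 MPa): end bolts L_c = 43 − 22/2 = 32, R_n = min(1.2×32×6×450, 2.4×20×6×450) = 103.68 kN/bolt; interior L_c = 72 − 22 = 50, R_n = 129.6 kN/bolt. φR_n = 0.75 × (2×103.68 + 6×129.6) = 738.7 kN.
Governing: min(884.0, 738.7) = 738.7 kN → bearing.

738.7 kN (bearing governs)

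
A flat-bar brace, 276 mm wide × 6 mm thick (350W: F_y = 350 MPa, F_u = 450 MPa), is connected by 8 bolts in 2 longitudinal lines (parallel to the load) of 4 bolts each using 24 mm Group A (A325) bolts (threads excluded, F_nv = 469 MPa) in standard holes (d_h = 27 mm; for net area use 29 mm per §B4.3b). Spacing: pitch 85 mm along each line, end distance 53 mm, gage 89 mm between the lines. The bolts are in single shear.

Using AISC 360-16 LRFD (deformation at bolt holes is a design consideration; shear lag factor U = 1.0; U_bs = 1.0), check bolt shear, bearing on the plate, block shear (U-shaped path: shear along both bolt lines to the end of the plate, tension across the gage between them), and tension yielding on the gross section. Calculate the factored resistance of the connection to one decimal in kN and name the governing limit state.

521.6 kN (gross-section yield governs)

Bolt shear: A_b = π(24)²/4 = 452.39 mm². φR_n = 0.75 × 469 × 452.39 × 8 × 1 = 1273.0 kN.
Bearing (6 mm plate, F_u = 450 MPa): end bolts L_c = 53 − 27/2 = 39.5, R_n = min(1.2×39.5×6×450, 2.4×24×6×450) = 127.98 kN/bolt; interior L_c = 85 − 27 = 58, R_n = 155.52 kN/bolt. φR_n = 0.75 × (2×127.98 + 6×155.52) = 891.8 kN.
Block shear: shear path 2×[53+3×85] = 2×308 mm, A_gv = 3696, A_nv = 2×(308 − 3.5×29)×6 = 2478 mm²; tension across gage: (89 − 1×29)×6 = 360 mm². R_n = min(0.6×450×2478, 0.6×350×3696) + 1.0×450×360 = min(669.06, 776.16) + 162 = 831.06 kN. φR_n = 0.75 × 831.06 = 623.3 kN.
Tension yield (gross): A_g = 276×6 = 1656 mm². φR_n = 0.90 × 350 × 1656 = 521.6 kN.
Governing: min(1273.0, 891.8, 623.3, 521.6) = 521.6 kN → gross-section yield.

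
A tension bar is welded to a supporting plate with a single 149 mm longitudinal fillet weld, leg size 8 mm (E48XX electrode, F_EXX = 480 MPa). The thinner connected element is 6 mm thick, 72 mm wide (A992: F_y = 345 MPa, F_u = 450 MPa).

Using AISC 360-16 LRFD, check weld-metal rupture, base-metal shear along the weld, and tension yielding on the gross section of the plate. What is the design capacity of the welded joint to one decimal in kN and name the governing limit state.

Weld metal: throat = 0.707×8 = 5.656 mm, L = 149 mm. φR_n = 0.75 × 0.6 × 480 × 5.656 × 149 = 182.0 kN.
Base metal shear (6 mm plate): yield φR_n = 1.0×0.6×345×6×149 = 185.1 kN; rupture φR_n = 0.75×0.6×450×6×149 = 181.0 kN; take 181.0 kN (rupture).
Tension yield (gross): A_g = 72×6 = 432 mm². φR_n = 0.90 × 345 × 432 = 134.1 kN.
Governing: min(182.0, 181.0, 134.1) = 134.1 kN → gross-section yield.

134.1 kN (gross-section yield governs)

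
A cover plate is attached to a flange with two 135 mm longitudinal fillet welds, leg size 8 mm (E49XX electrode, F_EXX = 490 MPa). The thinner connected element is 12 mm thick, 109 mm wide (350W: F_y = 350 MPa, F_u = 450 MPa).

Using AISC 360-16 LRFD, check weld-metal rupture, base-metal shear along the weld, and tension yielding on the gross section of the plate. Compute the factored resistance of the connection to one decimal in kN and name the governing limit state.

Weld metal: throat = 0.707×8 = 5.656 mm, L = 2×135 = 270 mm. φR_n = 0.75 × 0.6 × 490 × 5.656 × 270 = 336.7 kN.
Base metal shear (12 mm plate): yield φR_n = 1.0×0.6×350×12×270 = 680.4 kN; rupture φR_n = 0.75×0.6×450×12×270 = 656.1 kN; take 656.1 kN (rupture).
Tension yield (gross): A_g = 109×12 = 1308 mm². φR_n = 0.90 × 350 × 1308 = 412.0 kN.
Governing: min(336.7, 656.1, 412.0) = 336.7 kN → weld metal.

336.7 kN (weld metal governs)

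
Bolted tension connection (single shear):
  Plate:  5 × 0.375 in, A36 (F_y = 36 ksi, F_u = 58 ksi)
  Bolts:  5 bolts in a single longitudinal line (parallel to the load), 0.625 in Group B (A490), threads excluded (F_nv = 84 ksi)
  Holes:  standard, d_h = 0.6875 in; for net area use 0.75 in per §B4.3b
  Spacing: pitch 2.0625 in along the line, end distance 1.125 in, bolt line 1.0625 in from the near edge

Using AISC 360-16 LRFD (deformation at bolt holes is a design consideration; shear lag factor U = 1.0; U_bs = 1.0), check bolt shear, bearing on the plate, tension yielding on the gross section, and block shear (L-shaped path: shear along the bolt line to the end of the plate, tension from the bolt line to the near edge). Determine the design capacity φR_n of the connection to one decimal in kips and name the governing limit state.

60.8 kips (gross-section yield governs)

Bolt shear: A_b = π(0.625)²/4 = 0.3068 in². φR_n = 0.75 × 84 × 0.3068 × 5 × 1 = 96.6 kips.
Bearing (0.375 in plate, F_u = 58 ksi): end bolts L_c = 1.125 − 0.6875/2 = 0.78125, R_n = min(1.2×0.78125×0.375×58, 2.4×0.625×0.375×58) = 20.391 kips/bolt; interior L_c = 2.0625 − 0.6875 = 1.375, R_n = 32.625 kips/bolt. φR_n = 0.75 × (1×20.391 + 4×32.625) = 113.2 kips.
Tension yield (gross): A_g = 5×0.375 = 1.875 in². φR_n = 0.90 × 36 × 1.875 = 60.8 kips.
Block shear: shear path 1×[1.125+4×2.0625] = 1×9.375 in, A_gv = 3.5156, A_nv = 1×(9.375 − 4.5×0.75)×0.375 = 2.25 in²; tension to near edge: (1.0625 − 0.5×0.75)×0.375 = 0.25781 in². R_n = min(0.6×58×2.25, 0.6×36×3.5156) + 1.0×58×0.25781 = min(78.3, 75.937) + 14.953 = 90.89 kips. φR_n = 0.75 × 90.89 = 68.2 kips.
Governing: min(96.6, 113.2, 60.8, 68.2) = 60.8 kips → gross-section yield.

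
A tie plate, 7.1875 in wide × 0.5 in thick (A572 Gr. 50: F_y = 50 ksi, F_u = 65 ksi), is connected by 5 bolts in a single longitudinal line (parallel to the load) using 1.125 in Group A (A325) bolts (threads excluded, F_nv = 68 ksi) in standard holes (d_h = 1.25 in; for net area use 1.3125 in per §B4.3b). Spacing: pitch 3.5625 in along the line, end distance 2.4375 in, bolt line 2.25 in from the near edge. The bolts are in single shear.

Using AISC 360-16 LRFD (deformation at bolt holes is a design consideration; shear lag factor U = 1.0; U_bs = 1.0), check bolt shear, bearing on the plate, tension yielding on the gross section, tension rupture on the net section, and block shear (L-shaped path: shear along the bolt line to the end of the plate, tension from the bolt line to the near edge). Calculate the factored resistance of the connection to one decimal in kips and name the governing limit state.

Bolt shear: A_b = π(1.125)²/4 = 0.99402 in². φR_n = 0.75 × 68 × 0.99402 × 5 × 1 = 253.5 kips.
Bearing (0.5 in plate, F_u = 65 ksi): end bolts L_c = 2.4375 − 1.25/2 = 1.8125, R_n = min(1.2×1.8125×0.5×65, 2.4×1.125×0.5×65) = 70.688 kips/bolt; interior L_c = 3.5625 − 1.25 = 2.3125, R_n = 87.75 kips/bolt. φR_n = 0.75 × (1×70.688 + 4×87.75) = 316.3 kips.
Tension yield (gross): A_g = 7.1875×0.5 = 3.5938 in². φR_n = 0.90 × 50 × 3.5938 = 161.7 kips.
Tension rupture (net): A_n = (7.1875 − 1×1.3125)×0.5 = 2.9375 in² (U = 1.0, A_e = A_n). φR_n = 0.75 × 65 × 2.9375 = 143.2 kips.
Block shear: shear path 1×[2.4375+4×3.5625] = 1×16.6875 in, A_gv = 8.3438, A_nv = 1×(16.6875 − 4.5×1.3125)×0.5 = 5.3906 in²; tension to near edge: (2.25 − 0.5×1.3125)×0.5 = 0.79688 in². R_n = min(0.6×65×5.3906, 0.6×50×8.3438) + 1.0×65×0.79688 = min(210.23, 250.31) + 51.797 = 262.03 kips. φR_n = 0.75 × 262.03 = 196.5 kips.
Governing: min(253.5, 316.3, 161.7, 143.2, 196.5) = 143.2 kips → net-section rupture.

143.2 kips (net-section rupture governs)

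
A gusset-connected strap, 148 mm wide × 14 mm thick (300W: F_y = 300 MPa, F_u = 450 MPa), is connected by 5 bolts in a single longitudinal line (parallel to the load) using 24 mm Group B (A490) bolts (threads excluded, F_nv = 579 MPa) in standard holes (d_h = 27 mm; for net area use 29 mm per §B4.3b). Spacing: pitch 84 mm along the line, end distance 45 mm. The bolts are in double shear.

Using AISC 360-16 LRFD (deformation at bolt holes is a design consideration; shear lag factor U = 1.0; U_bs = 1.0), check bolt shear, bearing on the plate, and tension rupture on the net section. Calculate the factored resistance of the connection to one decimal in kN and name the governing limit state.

Bolt shear: A_b = π(24)²/4 = 452.39 mm². φR_n = 0.75 × 579 × 452.39 × 5 × 2 = 1964.5 kN.
Bearing (14 mm plate, F_u = 450 MPa): end bolts L_c = 45 − 27/2 = 31.5, R_n = min(1.2×31.5×14×450, 2.4×24×14×450) = 238.14 kN/bolt; interior L_c = 84 − 27 = 57, R_n = 362.88 kN/bolt. φR_n = 0.75 × (1×238.14 + 4×362.88) = 1267.2 kN.
Tension rupture (net): A_n = (148 − 1×29)×14 = 1666 mm² (U = 1.0, A_e = A_n). φR_n = 0.75 × 450 × 1666 = 562.3 kN.
Governing: min(1964.5, 1267.2, 562.3) = 562.3 kN → net-section rupture.

562.3 kN (net-section rupture governs)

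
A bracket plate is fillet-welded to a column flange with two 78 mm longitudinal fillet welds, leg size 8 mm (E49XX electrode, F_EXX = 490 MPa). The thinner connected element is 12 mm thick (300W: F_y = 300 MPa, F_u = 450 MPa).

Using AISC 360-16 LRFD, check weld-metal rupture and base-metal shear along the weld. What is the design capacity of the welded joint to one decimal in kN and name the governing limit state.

Weld metal: throat = 0.707×8 = 5.656 mm, L = 2×78 = 156 mm. φR_n = 0.75 × 0.6 × 490 × 5.656 × 156 = 194.6 kN.
Base metal shear (12 mm plate): yield φR_n = 1.0×0.6×300×12×156 = 337.0 kN; rupture φR_n = 0.75×0.6×450×12×156 = 379.1 kN; take 337.0 kN (yield).
Governing: min(194.6, 337.0) = 194.6 kN → weld metal.

194.6 kN (weld metal governs)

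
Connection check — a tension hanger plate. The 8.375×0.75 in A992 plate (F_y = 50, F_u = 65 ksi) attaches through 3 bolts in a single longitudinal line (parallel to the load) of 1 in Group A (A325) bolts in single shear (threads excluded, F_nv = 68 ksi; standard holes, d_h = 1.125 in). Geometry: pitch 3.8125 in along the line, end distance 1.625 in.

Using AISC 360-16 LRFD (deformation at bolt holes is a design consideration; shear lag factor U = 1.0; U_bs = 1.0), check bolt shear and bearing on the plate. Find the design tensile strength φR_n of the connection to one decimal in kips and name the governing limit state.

Bolt shear: A_b = π(1)²/4 = 0.7854 in². φR_n = 0.75 × 68 × 0.7854 × 3 × 1 = 120.2 kips.
Bearing (0.75 in plate, F_u = 65 ksi): end bolts L_c = 1.625 − 1.125/2 = 1.0625, R_n = min(1.2×1.0625×0.75×65, 2.4×1×0.75×65) = 62.156 kips/bolt; interior L_c = 3.8125 − 1.125 = 2.6875, R_n = 117 kips/bolt. φR_n = 0.75 × (1×62.156 + 2×117) = 222.1 kips.
Governing: min(120.2, 222.1) = 120.2 kips → bolt shear.

120.2 kips (bolt shear governs)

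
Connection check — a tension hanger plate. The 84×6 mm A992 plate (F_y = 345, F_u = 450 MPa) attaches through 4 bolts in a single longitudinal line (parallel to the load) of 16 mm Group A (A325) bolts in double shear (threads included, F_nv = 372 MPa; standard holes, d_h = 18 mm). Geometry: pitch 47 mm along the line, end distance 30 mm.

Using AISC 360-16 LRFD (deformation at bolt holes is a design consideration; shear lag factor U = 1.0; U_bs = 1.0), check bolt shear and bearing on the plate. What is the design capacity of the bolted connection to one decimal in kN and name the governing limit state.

262.4 kN (bearing governs)

Bolt shear: A_b = π(16)²/4 = 201.06 mm². φR_n = 0.75 × 372 × 201.06 × 4 × 2 = 448.8 kN.
Bearing (6 mm plate, F_u = 450 MPa): end bolts L_c = 30 − 18/2 = 21, R_n = min(1.2×21×6×450, 2.4×16×6×450) = 68.04 kN/bolt; interior L_c = 47 − 18 = 29, R_n = 93.96 kN/bolt. φR_n = 0.75 × (1×68.04 + 3×93.96) = 262.4 kN.
Governing: min(448.8, 262.4) = 262.4 kN → bearing.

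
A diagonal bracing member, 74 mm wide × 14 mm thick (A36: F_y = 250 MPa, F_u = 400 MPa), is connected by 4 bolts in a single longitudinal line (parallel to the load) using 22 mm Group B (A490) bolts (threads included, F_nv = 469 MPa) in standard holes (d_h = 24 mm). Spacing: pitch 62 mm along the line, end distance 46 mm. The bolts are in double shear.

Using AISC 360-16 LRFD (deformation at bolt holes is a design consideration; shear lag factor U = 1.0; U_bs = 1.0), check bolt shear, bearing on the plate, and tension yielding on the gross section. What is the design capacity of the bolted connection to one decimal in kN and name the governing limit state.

Bolt shear: A_b = π(22)²/4 = 380.13 mm². φR_n = 0.75 × 469 × 380.13 × 4 × 2 = 1069.7 kN.
Bearing (14 mm plate, F_u = 400 MPa): end bolts L_c = 46 − 24/2 = 34, R_n = min(1.2×34×14×400, 2.4×22×14×400) = 228.48 kN/bolt; interior L_c = 62 − 24 = 38, R_n = 255.36 kN/bolt. φR_n = 0.75 × (1×228.48 + 3×255.36) = 745.9 kN.
Tension yield (gross): A_g = 74×14 = 1036 mm². φR_n = 0.90 × 250 × 1036 = 233.1 kN.
Governing: min(1069.7, 745.9, 233.1) = 233.1 kN → gross-section yield.

233.1 kN (gross-section yield governs)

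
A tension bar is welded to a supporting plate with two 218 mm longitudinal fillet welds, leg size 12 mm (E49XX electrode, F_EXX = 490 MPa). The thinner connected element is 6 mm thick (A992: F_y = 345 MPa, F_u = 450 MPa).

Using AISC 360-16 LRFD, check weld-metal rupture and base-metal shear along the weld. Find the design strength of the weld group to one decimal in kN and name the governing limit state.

529.7 kN (base-metal shear governs)

Weld metal: throat = 0.707×12 = 8.484 mm, L = 2×218 = 436 mm. φR_n = 0.75 × 0.6 × 490 × 8.484 × 436 = 815.6 kN.
Base metal shear (6 mm plate): yield φR_n = 1.0×0.6×345×6×436 = 541.5 kN; rupture φR_n = 0.75×0.6×450×6×436 = 529.7 kN; take 529.7 kN (rupture).
Governing: min(815.6, 529.7) = 529.7 kN → base-metal shear.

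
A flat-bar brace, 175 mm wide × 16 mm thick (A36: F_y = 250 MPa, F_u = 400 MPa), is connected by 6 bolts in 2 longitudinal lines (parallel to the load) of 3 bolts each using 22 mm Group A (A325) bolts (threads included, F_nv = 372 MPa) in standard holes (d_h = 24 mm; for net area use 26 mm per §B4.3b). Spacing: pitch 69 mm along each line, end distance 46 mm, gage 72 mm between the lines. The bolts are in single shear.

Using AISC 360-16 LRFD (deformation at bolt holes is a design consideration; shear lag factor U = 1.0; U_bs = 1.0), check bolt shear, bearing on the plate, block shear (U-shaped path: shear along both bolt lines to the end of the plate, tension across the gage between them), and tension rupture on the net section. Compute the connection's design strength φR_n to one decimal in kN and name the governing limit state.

590.4 kN (net-section rupture governs)

Bolt shear: A_b = π(22)²/4 = 380.13 mm². φR_n = 0.75 × 372 × 380.13 × 6 × 1 = 636.3 kN.
Bearing (16 mm plate, F_u = 400 MPa): end bolts L_c = 46 − 24/2 = 34, R_n = min(1.2×34×16×400, 2.4×22×16×400) = 261.12 kN/bolt; interior L_c = 69 − 24 = 45, R_n = 337.92 kN/bolt. φR_n = 0.75 × (2×261.12 + 4×337.92) = 1405.4 kN.
Block shear: shear path 2×[46+2×69] = 2×184 mm, A_gv = 5888, A_nv = 2×(184 − 2.5×26)×16 = 3808 mm²; tension across gage: (72 − 1×26)×16 = 736 mm². R_n = min(0.6×400×3808, 0.6×250×5888) + 1.0×400×736 = min(913.92, 883.2) + 294.4 = 1177.6 kN. φR_n = 0.75 × 1177.6 = 883.2 kN.
Tension rupture (net): A_n = (175 − 2×26)×16 = 1968 mm² (U = 1.0, A_e = A_n). φR_n = 0.75 × 400 × 1968 = 590.4 kN.
Governing: min(636.3, 1405.4, 883.2, 590.4) = 590.4 kN → net-section rupture.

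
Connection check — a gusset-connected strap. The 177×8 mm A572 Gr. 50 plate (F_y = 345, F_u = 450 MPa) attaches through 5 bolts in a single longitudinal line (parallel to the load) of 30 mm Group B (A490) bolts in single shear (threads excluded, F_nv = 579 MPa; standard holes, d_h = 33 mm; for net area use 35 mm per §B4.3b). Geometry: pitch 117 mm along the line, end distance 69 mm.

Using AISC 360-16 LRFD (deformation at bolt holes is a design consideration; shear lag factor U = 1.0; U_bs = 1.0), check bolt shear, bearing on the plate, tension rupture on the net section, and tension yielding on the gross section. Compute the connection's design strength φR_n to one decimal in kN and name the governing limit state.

383.4 kN (net-section rupture governs)

Bolt shear: A_b = π(30)²/4 = 706.86 mm². φR_n = 0.75 × 579 × 706.86 × 5 × 1 = 1534.8 kN.
Bearing (8 mm plate, F_u = 450 MPa): end bolts L_c = 69 − 33/2 = 52.5, R_n = min(1.2×52.5×8×450, 2.4×30×8×450) = 226.8 kN/bolt; interior L_c = 117 − 33 = 84, R_n = 259.2 kN/bolt. φR_n = 0.75 × (1×226.8 + 4×259.2) = 947.7 kN.
Tension rupture (net): A_n = (177 − 1×35)×8 = 1136 mm² (U = 1.0, A_e = A_n). φR_n = 0.75 × 450 × 1136 = 383.4 kN.
Tension yield (gross): A_g = 177×8 = 1416 mm². φR_n = 0.90 × 345 × 1416 = 439.7 kN.
Governing: min(1534.8, 947.7, 383.4, 439.7) = 383.4 kN → net-section rupture.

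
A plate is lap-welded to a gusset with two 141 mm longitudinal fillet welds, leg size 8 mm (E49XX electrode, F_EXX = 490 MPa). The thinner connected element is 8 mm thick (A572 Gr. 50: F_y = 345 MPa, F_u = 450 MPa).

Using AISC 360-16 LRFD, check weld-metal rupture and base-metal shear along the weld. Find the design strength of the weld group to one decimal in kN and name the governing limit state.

351.7 kN (weld metal governs)

Weld metal: throat = 0.707×8 = 5.656 mm, L = 2×141 = 282 mm. φR_n = 0.75 × 0.6 × 490 × 5.656 × 282 = 351.7 kN.
Base metal shear (8 mm plate): yield φR_n = 1.0×0.6×345×8×282 = 467.0 kN; rupture φR_n = 0.75×0.6×450×8×282 = 456.8 kN; take 456.8 kN (rupture).
Governing: min(351.7, 456.8) = 351.7 kN → weld metal.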